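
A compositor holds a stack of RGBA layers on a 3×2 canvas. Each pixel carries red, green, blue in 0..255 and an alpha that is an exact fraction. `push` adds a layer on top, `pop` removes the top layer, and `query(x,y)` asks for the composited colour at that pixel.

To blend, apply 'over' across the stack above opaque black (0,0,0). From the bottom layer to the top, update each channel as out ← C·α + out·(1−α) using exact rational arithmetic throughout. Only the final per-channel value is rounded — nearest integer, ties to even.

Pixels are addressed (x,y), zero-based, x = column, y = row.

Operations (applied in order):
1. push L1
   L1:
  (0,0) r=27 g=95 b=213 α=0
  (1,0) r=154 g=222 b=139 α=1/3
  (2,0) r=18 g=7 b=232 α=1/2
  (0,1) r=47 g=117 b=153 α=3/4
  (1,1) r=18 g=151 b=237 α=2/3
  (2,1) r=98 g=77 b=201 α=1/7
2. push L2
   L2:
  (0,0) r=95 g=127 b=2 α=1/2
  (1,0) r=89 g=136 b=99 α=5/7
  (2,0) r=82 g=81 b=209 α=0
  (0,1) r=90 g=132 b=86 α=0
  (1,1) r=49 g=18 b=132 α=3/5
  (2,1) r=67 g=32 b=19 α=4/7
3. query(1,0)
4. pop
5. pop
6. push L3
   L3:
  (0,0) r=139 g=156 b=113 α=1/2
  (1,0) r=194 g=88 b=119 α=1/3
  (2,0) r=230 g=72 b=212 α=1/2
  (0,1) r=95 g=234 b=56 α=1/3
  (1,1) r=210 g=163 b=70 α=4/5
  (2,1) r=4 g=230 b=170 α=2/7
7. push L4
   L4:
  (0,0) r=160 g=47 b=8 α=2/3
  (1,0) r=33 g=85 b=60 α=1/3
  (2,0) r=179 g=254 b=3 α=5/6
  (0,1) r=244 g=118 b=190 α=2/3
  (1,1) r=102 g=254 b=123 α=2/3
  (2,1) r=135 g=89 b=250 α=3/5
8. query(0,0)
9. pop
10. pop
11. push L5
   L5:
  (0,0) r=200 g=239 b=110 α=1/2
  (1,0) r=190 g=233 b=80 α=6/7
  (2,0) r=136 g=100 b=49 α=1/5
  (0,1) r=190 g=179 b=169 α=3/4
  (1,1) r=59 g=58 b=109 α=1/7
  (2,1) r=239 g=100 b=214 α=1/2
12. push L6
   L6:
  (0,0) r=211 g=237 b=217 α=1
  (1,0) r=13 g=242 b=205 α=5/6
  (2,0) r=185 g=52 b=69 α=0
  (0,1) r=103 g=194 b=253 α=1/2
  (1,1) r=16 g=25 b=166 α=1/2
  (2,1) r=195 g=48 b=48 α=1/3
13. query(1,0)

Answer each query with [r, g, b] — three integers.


(1,0) stack=L1,L2; from [0,0,0]:
L1 α=1/3: [154/3, 74, 139/3]
L2 α=5/7: [1643/21, 828/7, 1763/21]
= [78, 118, 84]

(0,0) stack=L3,L4; from [0,0,0]:
after L3 α=1/2: [139/2, 78, 113/2]
after L4 α=2/3: [779/6, 172/3, 145/6]
→ [130, 57, 24]

(1,0) stack=L5,L6; from [0,0,0]:
+L5 (α=6/7) → [1140/7, 1398/7, 480/7]
+L6 (α=5/6) → [1595/42, 4934/21, 7655/42]
= [38, 235, 182]


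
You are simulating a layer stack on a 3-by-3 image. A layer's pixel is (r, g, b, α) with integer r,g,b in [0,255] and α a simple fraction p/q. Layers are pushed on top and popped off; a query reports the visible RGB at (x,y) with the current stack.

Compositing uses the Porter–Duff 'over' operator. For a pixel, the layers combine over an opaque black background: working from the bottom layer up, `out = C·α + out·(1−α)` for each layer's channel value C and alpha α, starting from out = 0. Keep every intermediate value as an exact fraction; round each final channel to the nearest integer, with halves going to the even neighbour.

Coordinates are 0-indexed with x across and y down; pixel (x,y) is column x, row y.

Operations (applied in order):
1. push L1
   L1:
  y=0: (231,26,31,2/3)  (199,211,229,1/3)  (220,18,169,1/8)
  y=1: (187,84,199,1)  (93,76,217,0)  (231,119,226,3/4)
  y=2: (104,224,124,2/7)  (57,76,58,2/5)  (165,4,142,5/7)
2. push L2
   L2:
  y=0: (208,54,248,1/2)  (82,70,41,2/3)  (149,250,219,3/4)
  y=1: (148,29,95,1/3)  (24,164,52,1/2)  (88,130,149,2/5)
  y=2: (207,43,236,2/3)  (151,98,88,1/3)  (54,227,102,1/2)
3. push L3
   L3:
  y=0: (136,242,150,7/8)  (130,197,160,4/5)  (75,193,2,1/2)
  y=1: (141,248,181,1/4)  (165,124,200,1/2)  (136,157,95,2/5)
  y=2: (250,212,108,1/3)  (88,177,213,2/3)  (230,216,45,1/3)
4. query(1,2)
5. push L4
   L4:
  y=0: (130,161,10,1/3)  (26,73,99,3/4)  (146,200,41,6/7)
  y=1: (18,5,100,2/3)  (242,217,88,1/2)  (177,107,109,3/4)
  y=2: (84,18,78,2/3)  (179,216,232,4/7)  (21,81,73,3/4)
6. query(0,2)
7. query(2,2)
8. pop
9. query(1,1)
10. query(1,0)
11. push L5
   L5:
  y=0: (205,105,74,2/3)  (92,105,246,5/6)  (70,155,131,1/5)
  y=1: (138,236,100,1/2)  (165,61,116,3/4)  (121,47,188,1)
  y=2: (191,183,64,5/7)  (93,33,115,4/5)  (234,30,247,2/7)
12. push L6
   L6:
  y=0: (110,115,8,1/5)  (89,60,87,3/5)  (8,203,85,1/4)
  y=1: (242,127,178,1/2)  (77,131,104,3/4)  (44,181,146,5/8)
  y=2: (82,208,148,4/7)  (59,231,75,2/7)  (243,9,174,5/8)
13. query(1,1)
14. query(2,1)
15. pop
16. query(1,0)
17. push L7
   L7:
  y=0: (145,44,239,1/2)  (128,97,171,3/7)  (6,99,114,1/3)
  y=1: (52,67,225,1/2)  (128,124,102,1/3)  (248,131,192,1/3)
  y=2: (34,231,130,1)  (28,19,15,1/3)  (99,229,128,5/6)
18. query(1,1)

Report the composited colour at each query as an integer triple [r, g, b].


query (1,2) [L1,L2,L3] — begin 0,0,0
L1 α=2/5: [114/5, 152/5, 116/5]
L2 α=1/3: [983/15, 794/15, 224/5]
L3 α=2/3: [3623/45, 6104/45, 2354/15]
= [81, 136, 157]

(0,2) stack=L1,L2,L3,L4; from [0,0,0]:
after L1 α=2/7: [208/7, 64, 248/7]
after L2 α=2/3: [3106/21, 50, 1184/7]
after L3 α=1/3: [11462/63, 104, 3124/21]
after L4 α=2/3: [22046/189, 140/3, 6400/63]
→ [117, 47, 102]

at x=2,y=2 over L1,L2,L3,L4:
after L1 α=5/7: [825/7, 20/7, 710/7]
after L2 α=1/2: [1203/14, 1609/14, 712/7]
after L3 α=1/3: [2813/21, 3121/21, 1739/21]
after L4 α=3/4: [1034/21, 2056/21, 3169/42]
= [49, 98, 75]

(1,1) stack=L1,L2,L3; from [0,0,0]:
+L1 (α=0) → [0, 0, 0]
+L2 (α=1/2) → [12, 82, 26]
+L3 (α=1/2) → [177/2, 103, 113]
= [88, 103, 113]

at x=1,y=0 over L1,L2,L3:
+L1 (α=1/3) → [199/3, 211/3, 229/3]
+L2 (α=2/3) → [691/9, 631/9, 475/9]
+L3 (α=4/5) → [5371/45, 7723/45, 1247/9]
→ [119, 172, 139]

query (1,1) [L1,L2,L3,L5,L6] — begin 0,0,0
L1 α=0: [0, 0, 0]
L2 α=1/2: [12, 82, 26]
L3 α=1/2: [177/2, 103, 113]
L5 α=3/4: [1167/8, 143/2, 461/4]
L6 α=3/4: [3015/32, 929/8, 1709/16]
→ [94, 116, 107]

query (2,1) [L1,L2,L3,L5,L6] — begin 0,0,0
after L1 α=3/4: [693/4, 357/4, 339/2]
after L2 α=2/5: [2783/20, 2111/20, 1613/10]
after L3 α=2/5: [13789/100, 12613/100, 6739/50]
after L5 α=1: [121, 47, 188]
after L6 α=5/8: [583/8, 523/4, 647/4]
rounded: [73, 131, 162]

query (1,0) [L1,L2,L3,L5] — begin 0,0,0
after L1 α=1/3: [199/3, 211/3, 229/3]
after L2 α=2/3: [691/9, 631/9, 475/9]
after L3 α=4/5: [5371/45, 7723/45, 1247/9]
after L5 α=5/6: [26071/270, 15674/135, 12317/54]
= [97, 116, 228]

(1,1) stack=L1,L2,L3,L5,L7; from [0,0,0]:
+L1 (α=0) → [0, 0, 0]
+L2 (α=1/2) → [12, 82, 26]
+L3 (α=1/2) → [177/2, 103, 113]
+L5 (α=3/4) → [1167/8, 143/2, 461/4]
+L7 (α=1/3) → [1679/12, 89, 665/6]
= [140, 89, 111]


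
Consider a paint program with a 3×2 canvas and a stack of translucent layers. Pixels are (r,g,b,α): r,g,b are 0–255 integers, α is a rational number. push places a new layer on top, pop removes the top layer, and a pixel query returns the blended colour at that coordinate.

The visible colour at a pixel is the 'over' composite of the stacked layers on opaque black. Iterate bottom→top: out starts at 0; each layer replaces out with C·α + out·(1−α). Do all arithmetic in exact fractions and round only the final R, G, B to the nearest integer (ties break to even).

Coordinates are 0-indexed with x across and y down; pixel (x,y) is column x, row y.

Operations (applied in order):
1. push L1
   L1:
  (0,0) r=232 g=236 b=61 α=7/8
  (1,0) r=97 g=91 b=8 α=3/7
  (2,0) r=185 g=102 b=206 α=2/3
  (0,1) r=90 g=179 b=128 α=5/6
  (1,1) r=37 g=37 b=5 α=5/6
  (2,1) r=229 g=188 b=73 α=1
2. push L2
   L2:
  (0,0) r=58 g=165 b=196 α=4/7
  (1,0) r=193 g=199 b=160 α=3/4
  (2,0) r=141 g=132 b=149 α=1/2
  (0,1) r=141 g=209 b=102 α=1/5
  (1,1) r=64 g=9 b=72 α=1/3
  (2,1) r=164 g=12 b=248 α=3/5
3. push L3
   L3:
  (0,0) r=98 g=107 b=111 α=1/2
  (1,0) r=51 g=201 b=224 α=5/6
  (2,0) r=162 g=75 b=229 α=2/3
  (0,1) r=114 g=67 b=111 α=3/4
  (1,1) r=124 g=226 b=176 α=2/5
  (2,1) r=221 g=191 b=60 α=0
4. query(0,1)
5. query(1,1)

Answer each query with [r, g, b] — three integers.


query (0,1) [L1,L2,L3] — begin 0,0,0
+L1 (α=5/6) → [75, 895/6, 320/3]
+L2 (α=1/5) → [441/5, 2417/15, 1586/15]
+L3 (α=3/4) → [2151/20, 1358/15, 6581/60]
→ [108, 91, 110]

query (1,1) [L1,L2,L3] — begin 0,0,0
after L1 α=5/6: [185/6, 185/6, 25/6]
after L2 α=1/3: [377/9, 212/9, 241/9]
after L3 α=2/5: [1121/15, 1568/15, 1297/15]
rounded: [75, 105, 86]


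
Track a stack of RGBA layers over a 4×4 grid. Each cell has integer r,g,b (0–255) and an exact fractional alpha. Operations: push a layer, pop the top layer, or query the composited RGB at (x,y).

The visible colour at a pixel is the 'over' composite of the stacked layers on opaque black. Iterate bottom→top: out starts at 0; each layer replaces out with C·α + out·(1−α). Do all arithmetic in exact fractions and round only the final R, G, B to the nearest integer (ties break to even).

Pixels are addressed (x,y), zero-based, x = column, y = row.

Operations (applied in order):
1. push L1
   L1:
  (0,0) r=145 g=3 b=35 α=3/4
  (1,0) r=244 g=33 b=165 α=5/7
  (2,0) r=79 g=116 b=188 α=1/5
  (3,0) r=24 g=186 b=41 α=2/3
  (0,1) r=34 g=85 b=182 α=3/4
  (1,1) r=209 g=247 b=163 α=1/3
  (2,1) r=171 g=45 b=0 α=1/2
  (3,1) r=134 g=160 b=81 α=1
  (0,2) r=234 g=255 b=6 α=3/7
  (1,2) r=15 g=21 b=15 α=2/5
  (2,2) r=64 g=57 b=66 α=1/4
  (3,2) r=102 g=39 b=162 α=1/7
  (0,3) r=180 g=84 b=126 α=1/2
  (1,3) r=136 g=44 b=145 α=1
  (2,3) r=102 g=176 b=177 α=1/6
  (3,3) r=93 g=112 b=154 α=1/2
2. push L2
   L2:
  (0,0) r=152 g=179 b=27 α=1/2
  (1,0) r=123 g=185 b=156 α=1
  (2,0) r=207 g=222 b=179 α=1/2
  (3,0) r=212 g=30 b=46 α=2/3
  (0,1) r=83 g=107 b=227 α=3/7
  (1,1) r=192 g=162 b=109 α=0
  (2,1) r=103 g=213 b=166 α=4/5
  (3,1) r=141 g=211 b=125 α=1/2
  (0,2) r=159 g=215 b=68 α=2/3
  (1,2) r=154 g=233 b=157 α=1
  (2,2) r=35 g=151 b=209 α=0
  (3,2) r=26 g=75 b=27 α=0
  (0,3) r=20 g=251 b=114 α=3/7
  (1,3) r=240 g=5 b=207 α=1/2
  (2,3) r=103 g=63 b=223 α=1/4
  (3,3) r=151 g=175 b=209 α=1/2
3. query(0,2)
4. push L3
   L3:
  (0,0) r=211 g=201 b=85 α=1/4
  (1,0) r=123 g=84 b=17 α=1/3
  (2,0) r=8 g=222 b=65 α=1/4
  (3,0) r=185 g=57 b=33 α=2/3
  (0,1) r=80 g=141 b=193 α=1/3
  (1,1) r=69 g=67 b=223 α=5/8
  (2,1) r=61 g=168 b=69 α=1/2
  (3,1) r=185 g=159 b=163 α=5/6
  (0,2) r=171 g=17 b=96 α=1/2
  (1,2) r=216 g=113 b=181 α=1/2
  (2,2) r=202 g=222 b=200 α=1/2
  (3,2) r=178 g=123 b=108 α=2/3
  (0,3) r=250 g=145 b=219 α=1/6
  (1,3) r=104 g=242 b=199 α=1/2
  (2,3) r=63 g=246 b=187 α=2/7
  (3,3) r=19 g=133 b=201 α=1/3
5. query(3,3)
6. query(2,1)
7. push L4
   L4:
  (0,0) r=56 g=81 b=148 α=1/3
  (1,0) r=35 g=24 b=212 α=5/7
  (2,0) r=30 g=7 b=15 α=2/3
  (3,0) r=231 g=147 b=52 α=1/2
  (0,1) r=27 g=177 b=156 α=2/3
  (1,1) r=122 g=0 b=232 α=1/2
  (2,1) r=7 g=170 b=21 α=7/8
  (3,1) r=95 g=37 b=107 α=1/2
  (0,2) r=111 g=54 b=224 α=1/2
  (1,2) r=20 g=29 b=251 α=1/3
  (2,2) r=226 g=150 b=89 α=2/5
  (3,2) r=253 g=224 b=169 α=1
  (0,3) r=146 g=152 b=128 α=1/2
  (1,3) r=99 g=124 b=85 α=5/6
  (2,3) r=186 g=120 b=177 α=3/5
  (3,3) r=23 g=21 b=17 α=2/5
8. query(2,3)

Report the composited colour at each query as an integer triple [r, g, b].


(0,2) stack=L1,L2; from [0,0,0]:
L1 α=3/7: [702/7, 765/7, 18/7]
L2 α=2/3: [976/7, 3775/21, 970/21]
= [139, 180, 46]

(3,3) stack=L1,L2,L3; from [0,0,0]:
after L1 α=1/2: [93/2, 56, 77]
after L2 α=1/2: [395/4, 231/2, 143]
after L3 α=1/3: [433/6, 364/3, 487/3]
rounded: [72, 121, 162]

query (2,1) [L1,L2,L3] — begin 0,0,0
L1 α=1/2: [171/2, 45/2, 0]
L2 α=4/5: [199/2, 1749/10, 664/5]
L3 α=1/2: [321/4, 3429/20, 1009/10]
= [80, 171, 101]

query (2,3) [L1,L2,L3,L4] — begin 0,0,0
after L1 α=1/6: [17, 88/3, 59/2]
after L2 α=1/4: [77/2, 151/4, 623/8]
after L3 α=2/7: [91/2, 389/4, 6107/56]
after L4 α=3/5: [649/5, 1109/10, 4195/28]
rounded: [130, 111, 150]


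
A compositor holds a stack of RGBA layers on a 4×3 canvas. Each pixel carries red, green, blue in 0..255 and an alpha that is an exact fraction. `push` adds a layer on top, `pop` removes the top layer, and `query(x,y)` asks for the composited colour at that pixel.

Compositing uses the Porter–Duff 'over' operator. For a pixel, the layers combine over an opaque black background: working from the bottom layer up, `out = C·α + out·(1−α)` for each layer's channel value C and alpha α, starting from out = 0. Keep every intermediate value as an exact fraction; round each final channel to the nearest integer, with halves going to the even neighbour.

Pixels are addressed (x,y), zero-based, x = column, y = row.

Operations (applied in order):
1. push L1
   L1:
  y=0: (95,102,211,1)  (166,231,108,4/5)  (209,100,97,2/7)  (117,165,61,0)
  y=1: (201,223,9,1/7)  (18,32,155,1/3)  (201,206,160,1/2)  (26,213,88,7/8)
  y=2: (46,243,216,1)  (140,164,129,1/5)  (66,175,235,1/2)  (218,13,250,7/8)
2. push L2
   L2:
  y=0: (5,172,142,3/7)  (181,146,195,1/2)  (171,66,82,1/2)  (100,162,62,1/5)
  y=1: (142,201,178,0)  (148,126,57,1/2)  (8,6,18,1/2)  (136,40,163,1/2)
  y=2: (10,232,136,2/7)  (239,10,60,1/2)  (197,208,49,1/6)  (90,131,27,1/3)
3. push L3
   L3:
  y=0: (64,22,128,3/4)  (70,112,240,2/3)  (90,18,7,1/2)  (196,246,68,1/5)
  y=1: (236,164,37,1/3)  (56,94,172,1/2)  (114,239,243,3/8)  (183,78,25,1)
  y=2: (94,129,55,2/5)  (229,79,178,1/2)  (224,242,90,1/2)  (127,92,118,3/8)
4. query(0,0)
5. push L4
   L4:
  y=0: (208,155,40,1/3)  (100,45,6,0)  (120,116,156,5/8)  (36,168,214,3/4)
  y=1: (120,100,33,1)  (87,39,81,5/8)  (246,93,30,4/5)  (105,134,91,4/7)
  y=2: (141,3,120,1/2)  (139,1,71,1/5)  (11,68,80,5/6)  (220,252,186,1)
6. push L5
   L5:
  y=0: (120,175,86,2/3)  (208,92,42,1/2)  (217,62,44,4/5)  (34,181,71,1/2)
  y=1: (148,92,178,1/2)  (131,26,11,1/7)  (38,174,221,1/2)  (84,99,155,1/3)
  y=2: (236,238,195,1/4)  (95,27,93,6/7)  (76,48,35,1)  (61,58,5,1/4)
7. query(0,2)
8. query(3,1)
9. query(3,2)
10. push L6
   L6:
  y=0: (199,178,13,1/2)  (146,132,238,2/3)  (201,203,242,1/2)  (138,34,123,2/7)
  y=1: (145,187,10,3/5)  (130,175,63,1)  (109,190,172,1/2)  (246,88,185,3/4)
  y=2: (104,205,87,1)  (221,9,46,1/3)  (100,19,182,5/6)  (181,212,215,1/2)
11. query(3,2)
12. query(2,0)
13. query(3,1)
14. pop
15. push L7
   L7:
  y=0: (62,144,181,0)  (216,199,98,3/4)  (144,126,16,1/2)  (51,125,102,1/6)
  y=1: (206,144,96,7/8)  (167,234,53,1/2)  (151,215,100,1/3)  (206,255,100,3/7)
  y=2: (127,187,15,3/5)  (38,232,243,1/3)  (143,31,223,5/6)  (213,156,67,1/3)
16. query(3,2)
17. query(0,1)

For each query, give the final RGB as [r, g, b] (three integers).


query (0,0) [L1,L2,L3] — begin 0,0,0
+L1 (α=1) → [95, 102, 211]
+L2 (α=3/7) → [395/7, 132, 1270/7]
+L3 (α=3/4) → [1739/28, 99/2, 1979/14]
= [62, 50, 141]

(0,2) stack=L1,L2,L3,L4,L5; from [0,0,0]:
after L1 α=1: [46, 243, 216]
after L2 α=2/7: [250/7, 1679/7, 1352/7]
after L3 α=2/5: [2066/35, 6843/35, 4826/35]
after L4 α=1/2: [7001/70, 3474/35, 4513/35]
after L5 α=1/4: [37523/280, 4688/35, 5091/35]
= [134, 134, 145]

at x=3,y=1 over L1,L2,L3,L4,L5:
L1 α=7/8: [91/4, 1491/8, 77]
L2 α=1/2: [635/8, 1811/16, 120]
L3 α=1: [183, 78, 25]
L4 α=4/7: [969/7, 110, 439/7]
L5 α=1/3: [842/7, 319/3, 1963/21]
rounded: [120, 106, 93]

at x=3,y=2 over L1,L2,L3,L4,L5:
+L1 (α=7/8) → [763/4, 91/8, 875/4]
+L2 (α=1/3) → [943/6, 205/4, 929/6]
+L3 (α=3/8) → [7001/48, 2129/32, 6769/48]
+L4 (α=1) → [220, 252, 186]
+L5 (α=1/4) → [721/4, 407/2, 563/4]
rounded: [180, 204, 141]

at x=3,y=2 over L1,L2,L3,L4,L5,L6:
L1 α=7/8: [763/4, 91/8, 875/4]
L2 α=1/3: [943/6, 205/4, 929/6]
L3 α=3/8: [7001/48, 2129/32, 6769/48]
L4 α=1: [220, 252, 186]
L5 α=1/4: [721/4, 407/2, 563/4]
L6 α=1/2: [1445/8, 831/4, 1423/8]
rounded: [181, 208, 178]

(2,0) stack=L1,L2,L3,L4,L5,L6; from [0,0,0]:
+L1 (α=2/7) → [418/7, 200/7, 194/7]
+L2 (α=1/2) → [1615/14, 331/7, 384/7]
+L3 (α=1/2) → [2875/28, 457/14, 433/14]
+L4 (α=5/8) → [25425/224, 9491/112, 12219/112]
+L5 (α=4/5) → [219857/1120, 37267/560, 31931/560]
+L6 (α=1/2) → [444977/2240, 150947/1120, 167451/1120]
= [199, 135, 150]

query (3,1) [L1,L2,L3,L4,L5,L6] — begin 0,0,0
after L1 α=7/8: [91/4, 1491/8, 77]
after L2 α=1/2: [635/8, 1811/16, 120]
after L3 α=1: [183, 78, 25]
after L4 α=4/7: [969/7, 110, 439/7]
after L5 α=1/3: [842/7, 319/3, 1963/21]
after L6 α=3/4: [1502/7, 1111/12, 6809/42]
→ [215, 93, 162]

at x=3,y=2 over L1,L2,L3,L4,L5,L7:
L1 α=7/8: [763/4, 91/8, 875/4]
L2 α=1/3: [943/6, 205/4, 929/6]
L3 α=3/8: [7001/48, 2129/32, 6769/48]
L4 α=1: [220, 252, 186]
L5 α=1/4: [721/4, 407/2, 563/4]
L7 α=1/3: [1147/6, 563/3, 697/6]
rounded: [191, 188, 116]

query (0,1) [L1,L2,L3,L4,L5,L7] — begin 0,0,0
L1 α=1/7: [201/7, 223/7, 9/7]
L2 α=0: [201/7, 223/7, 9/7]
L3 α=1/3: [2054/21, 1594/21, 277/21]
L4 α=1: [120, 100, 33]
L5 α=1/2: [134, 96, 211/2]
L7 α=7/8: [197, 138, 1555/16]
→ [197, 138, 97]


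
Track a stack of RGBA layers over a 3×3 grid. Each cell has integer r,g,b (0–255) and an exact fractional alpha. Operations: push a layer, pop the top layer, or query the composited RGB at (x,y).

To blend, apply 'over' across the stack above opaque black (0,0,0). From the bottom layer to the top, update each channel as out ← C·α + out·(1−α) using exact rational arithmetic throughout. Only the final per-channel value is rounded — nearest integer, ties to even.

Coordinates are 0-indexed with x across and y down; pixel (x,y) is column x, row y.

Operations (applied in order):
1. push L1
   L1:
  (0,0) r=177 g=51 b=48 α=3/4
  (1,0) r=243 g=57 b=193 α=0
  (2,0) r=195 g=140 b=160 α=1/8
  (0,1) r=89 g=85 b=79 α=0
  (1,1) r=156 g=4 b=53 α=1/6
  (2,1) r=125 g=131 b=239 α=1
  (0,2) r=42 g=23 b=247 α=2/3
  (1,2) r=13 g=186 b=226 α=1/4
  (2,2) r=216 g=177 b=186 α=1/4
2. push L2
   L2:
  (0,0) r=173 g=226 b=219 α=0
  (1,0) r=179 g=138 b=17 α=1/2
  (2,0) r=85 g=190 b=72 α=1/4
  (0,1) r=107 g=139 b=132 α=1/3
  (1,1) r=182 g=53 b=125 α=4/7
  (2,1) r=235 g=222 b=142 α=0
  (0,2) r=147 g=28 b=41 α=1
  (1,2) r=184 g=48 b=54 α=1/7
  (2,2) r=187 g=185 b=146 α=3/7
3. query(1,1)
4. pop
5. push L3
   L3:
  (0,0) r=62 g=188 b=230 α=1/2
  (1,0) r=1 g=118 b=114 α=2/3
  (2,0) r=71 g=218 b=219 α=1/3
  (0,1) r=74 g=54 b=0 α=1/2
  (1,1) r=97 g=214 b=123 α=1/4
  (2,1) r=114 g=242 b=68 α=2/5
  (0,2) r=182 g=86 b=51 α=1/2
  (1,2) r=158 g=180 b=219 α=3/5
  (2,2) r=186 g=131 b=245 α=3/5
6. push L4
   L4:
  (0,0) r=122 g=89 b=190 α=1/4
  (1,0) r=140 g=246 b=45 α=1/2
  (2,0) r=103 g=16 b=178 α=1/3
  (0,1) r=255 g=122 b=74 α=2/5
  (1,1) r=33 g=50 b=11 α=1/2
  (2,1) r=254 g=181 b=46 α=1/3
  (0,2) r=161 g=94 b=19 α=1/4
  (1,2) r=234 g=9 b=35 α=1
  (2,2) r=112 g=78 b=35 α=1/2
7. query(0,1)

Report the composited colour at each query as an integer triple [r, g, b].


query (1,1) [L1,L2] — begin 0,0,0
after L1 α=1/6: [26, 2/3, 53/6]
after L2 α=4/7: [806/7, 214/7, 1053/14]
rounded: [115, 31, 75]

at x=0,y=1 over L1,L3,L4:
L1 α=0: [0, 0, 0]
L3 α=1/2: [37, 27, 0]
L4 α=2/5: [621/5, 65, 148/5]
= [124, 65, 30]


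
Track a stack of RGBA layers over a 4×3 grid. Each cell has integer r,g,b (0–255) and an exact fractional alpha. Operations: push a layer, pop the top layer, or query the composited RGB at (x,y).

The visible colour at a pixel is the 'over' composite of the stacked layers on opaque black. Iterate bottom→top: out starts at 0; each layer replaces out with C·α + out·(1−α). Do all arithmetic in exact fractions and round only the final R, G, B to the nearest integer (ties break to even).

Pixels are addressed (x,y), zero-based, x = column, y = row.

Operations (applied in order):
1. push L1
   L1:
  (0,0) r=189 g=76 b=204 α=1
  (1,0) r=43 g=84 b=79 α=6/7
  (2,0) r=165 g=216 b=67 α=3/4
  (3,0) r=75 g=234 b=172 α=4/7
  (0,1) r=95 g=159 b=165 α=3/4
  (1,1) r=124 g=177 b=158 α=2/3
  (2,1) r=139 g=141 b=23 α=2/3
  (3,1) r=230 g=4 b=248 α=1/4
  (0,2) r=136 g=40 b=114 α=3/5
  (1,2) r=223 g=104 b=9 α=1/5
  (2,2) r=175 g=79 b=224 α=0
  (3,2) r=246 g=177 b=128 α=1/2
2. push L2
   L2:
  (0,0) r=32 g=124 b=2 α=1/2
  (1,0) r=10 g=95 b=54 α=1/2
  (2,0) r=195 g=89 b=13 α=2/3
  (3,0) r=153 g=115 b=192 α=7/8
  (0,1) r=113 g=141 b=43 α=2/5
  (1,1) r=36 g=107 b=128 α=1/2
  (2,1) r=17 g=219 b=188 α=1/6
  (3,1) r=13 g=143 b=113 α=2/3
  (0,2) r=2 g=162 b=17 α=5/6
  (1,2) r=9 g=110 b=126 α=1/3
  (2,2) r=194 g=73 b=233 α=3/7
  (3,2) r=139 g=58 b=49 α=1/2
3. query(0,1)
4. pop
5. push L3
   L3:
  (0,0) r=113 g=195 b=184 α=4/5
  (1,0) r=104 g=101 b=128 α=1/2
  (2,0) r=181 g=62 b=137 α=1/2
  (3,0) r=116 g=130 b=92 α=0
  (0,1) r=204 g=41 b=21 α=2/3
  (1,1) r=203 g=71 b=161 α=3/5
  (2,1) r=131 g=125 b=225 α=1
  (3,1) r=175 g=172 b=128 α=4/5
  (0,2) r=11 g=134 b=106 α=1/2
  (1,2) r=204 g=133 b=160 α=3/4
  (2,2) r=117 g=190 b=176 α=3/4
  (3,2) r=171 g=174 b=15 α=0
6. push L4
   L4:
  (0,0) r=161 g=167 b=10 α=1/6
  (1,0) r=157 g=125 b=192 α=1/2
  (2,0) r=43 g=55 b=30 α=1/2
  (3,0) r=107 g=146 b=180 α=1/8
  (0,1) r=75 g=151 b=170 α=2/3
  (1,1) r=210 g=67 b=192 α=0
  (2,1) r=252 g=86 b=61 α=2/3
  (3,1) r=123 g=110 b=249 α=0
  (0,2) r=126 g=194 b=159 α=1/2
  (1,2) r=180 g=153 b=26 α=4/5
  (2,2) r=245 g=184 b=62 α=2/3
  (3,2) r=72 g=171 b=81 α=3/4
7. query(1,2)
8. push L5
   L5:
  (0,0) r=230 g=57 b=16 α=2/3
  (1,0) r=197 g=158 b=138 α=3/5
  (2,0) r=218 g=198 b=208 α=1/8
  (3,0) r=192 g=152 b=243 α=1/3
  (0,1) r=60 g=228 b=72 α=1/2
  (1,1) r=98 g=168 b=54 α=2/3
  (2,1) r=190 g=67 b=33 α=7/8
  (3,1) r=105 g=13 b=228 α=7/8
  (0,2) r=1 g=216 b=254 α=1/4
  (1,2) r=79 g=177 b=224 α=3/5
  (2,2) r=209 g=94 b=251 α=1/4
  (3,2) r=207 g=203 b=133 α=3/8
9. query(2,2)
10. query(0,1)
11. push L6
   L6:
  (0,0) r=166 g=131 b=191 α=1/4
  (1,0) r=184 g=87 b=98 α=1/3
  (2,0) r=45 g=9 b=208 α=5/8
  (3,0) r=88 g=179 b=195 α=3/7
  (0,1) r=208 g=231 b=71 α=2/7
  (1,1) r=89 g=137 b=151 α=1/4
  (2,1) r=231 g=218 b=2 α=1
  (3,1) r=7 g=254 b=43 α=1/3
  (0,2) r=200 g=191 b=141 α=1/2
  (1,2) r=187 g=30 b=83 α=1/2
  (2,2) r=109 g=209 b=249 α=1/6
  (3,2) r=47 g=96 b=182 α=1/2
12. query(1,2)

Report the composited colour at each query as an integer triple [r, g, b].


at x=0,y=1 over L1,L2:
after L1 α=3/4: [285/4, 477/4, 495/4]
after L2 α=2/5: [1759/20, 2559/20, 1829/20]
→ [88, 128, 91]

at x=1,y=2 over L1,L3,L4:
L1 α=1/5: [223/5, 104/5, 9/5]
L3 α=3/4: [3283/20, 2099/20, 2409/20]
L4 α=4/5: [17683/100, 14339/100, 4489/100]
→ [177, 143, 45]

(2,2) stack=L1,L3,L4,L5; from [0,0,0]:
after L1 α=0: [0, 0, 0]
after L3 α=3/4: [351/4, 285/2, 132]
after L4 α=2/3: [2311/12, 1021/6, 256/3]
after L5 α=1/4: [3147/16, 1209/8, 507/4]
= [197, 151, 127]

(0,1) stack=L1,L3,L4,L5; from [0,0,0]:
after L1 α=3/4: [285/4, 477/4, 495/4]
after L3 α=2/3: [639/4, 805/12, 221/4]
after L4 α=2/3: [413/4, 4429/36, 527/4]
after L5 α=1/2: [653/8, 12637/72, 815/8]
→ [82, 176, 102]

at x=1,y=2 over L1,L3,L4,L5,L6:
L1 α=1/5: [223/5, 104/5, 9/5]
L3 α=3/4: [3283/20, 2099/20, 2409/20]
L4 α=4/5: [17683/100, 14339/100, 4489/100]
L5 α=3/5: [29533/250, 40889/250, 38089/250]
L6 α=1/2: [76283/500, 48389/500, 58839/500]
rounded: [153, 97, 118]


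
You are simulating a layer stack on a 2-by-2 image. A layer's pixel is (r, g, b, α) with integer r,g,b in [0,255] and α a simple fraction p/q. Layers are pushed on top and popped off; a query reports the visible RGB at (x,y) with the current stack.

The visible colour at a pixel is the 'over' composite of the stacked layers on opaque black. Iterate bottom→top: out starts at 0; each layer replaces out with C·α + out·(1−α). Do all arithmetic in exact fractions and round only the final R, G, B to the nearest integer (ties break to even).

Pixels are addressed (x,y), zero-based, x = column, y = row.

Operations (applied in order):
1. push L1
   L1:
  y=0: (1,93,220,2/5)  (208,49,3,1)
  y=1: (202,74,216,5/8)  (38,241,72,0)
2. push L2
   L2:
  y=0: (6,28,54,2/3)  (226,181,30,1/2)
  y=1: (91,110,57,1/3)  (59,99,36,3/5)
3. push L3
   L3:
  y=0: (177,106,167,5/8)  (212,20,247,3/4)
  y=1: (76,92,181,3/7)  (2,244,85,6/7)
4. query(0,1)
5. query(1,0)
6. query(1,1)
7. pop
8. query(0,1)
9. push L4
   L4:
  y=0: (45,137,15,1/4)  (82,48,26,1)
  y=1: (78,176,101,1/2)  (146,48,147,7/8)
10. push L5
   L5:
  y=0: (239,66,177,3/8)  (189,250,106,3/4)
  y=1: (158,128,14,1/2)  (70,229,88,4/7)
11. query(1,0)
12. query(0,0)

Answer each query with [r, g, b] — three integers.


at x=0,y=1 over L1,L2,L3:
+L1 (α=5/8) → [505/4, 185/4, 135]
+L2 (α=1/3) → [229/2, 135/2, 109]
+L3 (α=3/7) → [98, 78, 979/7]
rounded: [98, 78, 140]

(1,0) stack=L1,L2,L3; from [0,0,0]:
after L1 α=1: [208, 49, 3]
after L2 α=1/2: [217, 115, 33/2]
after L3 α=3/4: [853/4, 175/4, 1515/8]
→ [213, 44, 189]

at x=1,y=1 over L1,L2,L3:
L1 α=0: [0, 0, 0]
L2 α=3/5: [177/5, 297/5, 108/5]
L3 α=6/7: [237/35, 7617/35, 2658/35]
→ [7, 218, 76]

(0,1) stack=L1,L2; from [0,0,0]:
after L1 α=5/8: [505/4, 185/4, 135]
after L2 α=1/3: [229/2, 135/2, 109]
= [114, 68, 109]

query (1,0) [L1,L2,L4,L5] — begin 0,0,0
L1 α=1: [208, 49, 3]
L2 α=1/2: [217, 115, 33/2]
L4 α=1: [82, 48, 26]
L5 α=3/4: [649/4, 399/2, 86]
→ [162, 200, 86]

at x=0,y=0 over L1,L2,L4,L5:
L1 α=2/5: [2/5, 186/5, 88]
L2 α=2/3: [62/15, 466/15, 196/3]
L4 α=1/4: [287/20, 1151/20, 211/4]
L5 α=3/8: [3155/32, 1943/32, 3179/32]
→ [99, 61, 99]


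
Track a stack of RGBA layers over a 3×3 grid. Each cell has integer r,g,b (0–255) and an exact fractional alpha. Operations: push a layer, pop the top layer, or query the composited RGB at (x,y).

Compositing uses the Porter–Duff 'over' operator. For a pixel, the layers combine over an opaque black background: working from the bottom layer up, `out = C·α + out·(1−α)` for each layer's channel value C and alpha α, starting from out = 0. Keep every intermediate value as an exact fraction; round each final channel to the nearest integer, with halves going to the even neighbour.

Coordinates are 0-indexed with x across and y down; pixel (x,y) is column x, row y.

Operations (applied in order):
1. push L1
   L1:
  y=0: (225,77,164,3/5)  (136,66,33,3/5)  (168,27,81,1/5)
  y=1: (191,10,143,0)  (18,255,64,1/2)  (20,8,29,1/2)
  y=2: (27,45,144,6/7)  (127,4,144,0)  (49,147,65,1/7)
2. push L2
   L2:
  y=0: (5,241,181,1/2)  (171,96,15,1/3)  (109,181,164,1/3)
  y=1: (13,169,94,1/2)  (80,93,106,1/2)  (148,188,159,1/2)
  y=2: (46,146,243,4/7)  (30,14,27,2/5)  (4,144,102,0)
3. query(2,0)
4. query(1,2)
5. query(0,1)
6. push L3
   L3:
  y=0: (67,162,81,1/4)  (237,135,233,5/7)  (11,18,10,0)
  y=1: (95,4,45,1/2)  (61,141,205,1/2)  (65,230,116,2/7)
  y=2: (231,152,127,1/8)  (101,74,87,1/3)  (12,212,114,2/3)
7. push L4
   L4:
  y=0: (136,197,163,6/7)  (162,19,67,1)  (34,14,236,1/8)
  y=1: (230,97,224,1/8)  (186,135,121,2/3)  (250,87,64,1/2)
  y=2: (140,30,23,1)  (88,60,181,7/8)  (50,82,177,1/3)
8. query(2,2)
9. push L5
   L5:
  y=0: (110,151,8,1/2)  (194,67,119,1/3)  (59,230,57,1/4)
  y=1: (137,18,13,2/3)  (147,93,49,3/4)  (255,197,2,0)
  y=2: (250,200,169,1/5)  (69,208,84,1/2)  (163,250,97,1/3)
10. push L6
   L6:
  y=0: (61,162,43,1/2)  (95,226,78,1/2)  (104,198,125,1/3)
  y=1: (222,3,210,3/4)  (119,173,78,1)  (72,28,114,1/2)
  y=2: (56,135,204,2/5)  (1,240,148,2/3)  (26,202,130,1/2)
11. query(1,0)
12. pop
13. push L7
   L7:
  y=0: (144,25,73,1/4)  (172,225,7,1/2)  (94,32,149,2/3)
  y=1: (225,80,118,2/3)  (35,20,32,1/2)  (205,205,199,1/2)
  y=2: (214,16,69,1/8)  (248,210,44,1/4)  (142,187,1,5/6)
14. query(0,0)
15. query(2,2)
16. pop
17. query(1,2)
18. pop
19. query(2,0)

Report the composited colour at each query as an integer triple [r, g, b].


(2,0) stack=L1,L2; from [0,0,0]:
+L1 (α=1/5) → [168/5, 27/5, 81/5]
+L2 (α=1/3) → [881/15, 959/15, 982/15]
rounded: [59, 64, 65]

(1,2) stack=L1,L2; from [0,0,0]:
after L1 α=0: [0, 0, 0]
after L2 α=2/5: [12, 28/5, 54/5]
= [12, 6, 11]

at x=0,y=1 over L1,L2:
L1 α=0: [0, 0, 0]
L2 α=1/2: [13/2, 169/2, 47]
= [6, 84, 47]

query (2,2) [L1,L2,L3,L4] — begin 0,0,0
+L1 (α=1/7) → [7, 21, 65/7]
+L2 (α=0) → [7, 21, 65/7]
+L3 (α=2/3) → [31/3, 445/3, 1661/21]
+L4 (α=1/3) → [212/9, 1136/9, 7039/63]
= [24, 126, 112]

(1,0) stack=L1,L2,L3,L4,L5,L6; from [0,0,0]:
L1 α=3/5: [408/5, 198/5, 99/5]
L2 α=1/3: [557/5, 292/5, 91/5]
L3 α=5/7: [7039/35, 3959/35, 6007/35]
L4 α=1: [162, 19, 67]
L5 α=1/3: [518/3, 35, 253/3]
L6 α=1/2: [803/6, 261/2, 487/6]
→ [134, 130, 81]

(0,0) stack=L1,L2,L3,L4,L5,L7; from [0,0,0]:
+L1 (α=3/5) → [135, 231/5, 492/5]
+L2 (α=1/2) → [70, 718/5, 1397/10]
+L3 (α=1/4) → [277/4, 741/5, 5001/40]
+L4 (α=6/7) → [3541/28, 6651/35, 6303/40]
+L5 (α=1/2) → [6621/56, 5968/35, 6623/80]
+L7 (α=1/4) → [27927/224, 18779/140, 25709/320]
= [125, 134, 80]

(2,2) stack=L1,L2,L3,L4,L5,L7; from [0,0,0]:
L1 α=1/7: [7, 21, 65/7]
L2 α=0: [7, 21, 65/7]
L3 α=2/3: [31/3, 445/3, 1661/21]
L4 α=1/3: [212/9, 1136/9, 7039/63]
L5 α=1/3: [1891/27, 4522/27, 20189/189]
L7 α=5/6: [21061/162, 29767/162, 10567/567]
rounded: [130, 184, 19]

at x=1,y=2 over L1,L2,L3,L4,L5:
L1 α=0: [0, 0, 0]
L2 α=2/5: [12, 28/5, 54/5]
L3 α=1/3: [125/3, 142/5, 181/5]
L4 α=7/8: [1973/24, 1121/20, 1629/10]
L5 α=1/2: [3629/48, 5281/40, 2469/20]
rounded: [76, 132, 123]

at x=2,y=0 over L1,L2,L3,L4:
+L1 (α=1/5) → [168/5, 27/5, 81/5]
+L2 (α=1/3) → [881/15, 959/15, 982/15]
+L3 (α=0) → [881/15, 959/15, 982/15]
+L4 (α=1/8) → [6677/120, 6923/120, 5207/60]
= [56, 58, 87]


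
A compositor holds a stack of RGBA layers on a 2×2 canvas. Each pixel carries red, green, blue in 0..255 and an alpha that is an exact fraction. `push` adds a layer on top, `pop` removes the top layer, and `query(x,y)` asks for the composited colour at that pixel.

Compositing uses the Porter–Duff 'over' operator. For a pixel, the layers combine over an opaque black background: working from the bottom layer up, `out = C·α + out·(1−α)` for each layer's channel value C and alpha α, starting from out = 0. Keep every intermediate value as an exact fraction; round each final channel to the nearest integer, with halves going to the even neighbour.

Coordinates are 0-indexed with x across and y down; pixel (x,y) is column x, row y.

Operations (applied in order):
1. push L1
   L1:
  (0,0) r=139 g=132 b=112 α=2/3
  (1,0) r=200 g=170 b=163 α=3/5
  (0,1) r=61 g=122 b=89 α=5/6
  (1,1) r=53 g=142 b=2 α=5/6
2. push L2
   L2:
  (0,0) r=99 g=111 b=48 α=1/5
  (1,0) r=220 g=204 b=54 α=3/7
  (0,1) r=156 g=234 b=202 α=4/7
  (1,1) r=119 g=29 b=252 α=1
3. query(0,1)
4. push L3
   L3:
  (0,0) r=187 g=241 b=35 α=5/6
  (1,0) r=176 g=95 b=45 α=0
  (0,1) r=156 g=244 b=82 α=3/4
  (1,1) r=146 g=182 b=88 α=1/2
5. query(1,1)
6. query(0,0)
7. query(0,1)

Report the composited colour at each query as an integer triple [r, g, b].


(0,1) stack=L1,L2; from [0,0,0]:
L1 α=5/6: [305/6, 305/3, 445/6]
L2 α=4/7: [1553/14, 1241/7, 2061/14]
= [111, 177, 147]

(1,1) stack=L1,L2,L3; from [0,0,0]:
+L1 (α=5/6) → [265/6, 355/3, 5/3]
+L2 (α=1) → [119, 29, 252]
+L3 (α=1/2) → [265/2, 211/2, 170]
rounded: [132, 106, 170]

(0,0) stack=L1,L2,L3; from [0,0,0]:
after L1 α=2/3: [278/3, 88, 224/3]
after L2 α=1/5: [1409/15, 463/5, 208/3]
after L3 α=5/6: [7717/45, 3244/15, 733/18]
rounded: [171, 216, 41]

query (0,1) [L1,L2,L3] — begin 0,0,0
after L1 α=5/6: [305/6, 305/3, 445/6]
after L2 α=4/7: [1553/14, 1241/7, 2061/14]
after L3 α=3/4: [8105/56, 6365/28, 5505/56]
= [145, 227, 98]


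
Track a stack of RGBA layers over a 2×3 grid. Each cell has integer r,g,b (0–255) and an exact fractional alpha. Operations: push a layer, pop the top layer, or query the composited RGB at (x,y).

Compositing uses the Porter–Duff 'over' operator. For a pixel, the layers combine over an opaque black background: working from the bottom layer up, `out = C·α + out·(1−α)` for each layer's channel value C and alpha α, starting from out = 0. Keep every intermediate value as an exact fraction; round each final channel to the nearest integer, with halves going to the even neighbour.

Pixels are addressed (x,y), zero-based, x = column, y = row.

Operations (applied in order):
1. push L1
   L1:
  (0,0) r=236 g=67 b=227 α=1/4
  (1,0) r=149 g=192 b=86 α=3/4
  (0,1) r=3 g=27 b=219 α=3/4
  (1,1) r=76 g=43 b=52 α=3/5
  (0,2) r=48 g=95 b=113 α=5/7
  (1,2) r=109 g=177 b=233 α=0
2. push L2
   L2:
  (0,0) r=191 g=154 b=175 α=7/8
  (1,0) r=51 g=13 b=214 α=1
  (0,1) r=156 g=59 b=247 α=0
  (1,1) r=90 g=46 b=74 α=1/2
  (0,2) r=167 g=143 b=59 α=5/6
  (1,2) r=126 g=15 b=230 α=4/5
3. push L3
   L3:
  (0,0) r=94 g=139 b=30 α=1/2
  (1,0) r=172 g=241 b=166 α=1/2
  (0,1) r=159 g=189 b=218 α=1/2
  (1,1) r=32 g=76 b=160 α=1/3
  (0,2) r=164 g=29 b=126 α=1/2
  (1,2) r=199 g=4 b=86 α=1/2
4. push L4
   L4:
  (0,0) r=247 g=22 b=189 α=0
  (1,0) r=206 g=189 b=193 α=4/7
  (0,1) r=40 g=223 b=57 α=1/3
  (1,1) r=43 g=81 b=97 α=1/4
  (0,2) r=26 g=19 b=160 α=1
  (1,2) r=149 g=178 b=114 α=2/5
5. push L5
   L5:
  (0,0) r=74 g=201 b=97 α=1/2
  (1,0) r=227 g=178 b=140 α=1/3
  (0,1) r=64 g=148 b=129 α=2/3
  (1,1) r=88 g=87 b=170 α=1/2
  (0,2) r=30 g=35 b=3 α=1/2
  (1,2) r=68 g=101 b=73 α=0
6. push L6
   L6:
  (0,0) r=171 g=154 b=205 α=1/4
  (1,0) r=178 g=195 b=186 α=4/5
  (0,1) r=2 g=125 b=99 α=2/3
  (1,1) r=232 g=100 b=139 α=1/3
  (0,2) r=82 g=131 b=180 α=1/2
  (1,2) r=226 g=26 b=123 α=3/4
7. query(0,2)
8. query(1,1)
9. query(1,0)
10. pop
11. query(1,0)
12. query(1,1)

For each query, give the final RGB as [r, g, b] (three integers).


at x=0,y=2 over L1,L2,L3,L4,L5,L6:
+L1 (α=5/7) → [240/7, 475/7, 565/7]
+L2 (α=5/6) → [6085/42, 2740/21, 1315/21]
+L3 (α=1/2) → [12973/84, 3349/42, 3961/42]
+L4 (α=1) → [26, 19, 160]
+L5 (α=1/2) → [28, 27, 163/2]
+L6 (α=1/2) → [55, 79, 523/4]
= [55, 79, 131]

at x=1,y=1 over L1,L2,L3,L4,L5,L6:
L1 α=3/5: [228/5, 129/5, 156/5]
L2 α=1/2: [339/5, 359/10, 263/5]
L3 α=1/3: [838/15, 739/15, 442/5]
L4 α=1/4: [1053/20, 286/5, 1811/20]
L5 α=1/2: [2813/40, 721/10, 5211/40]
L6 α=1/3: [7453/60, 407/5, 7991/60]
→ [124, 81, 133]

query (1,0) [L1,L2,L3,L4,L5,L6] — begin 0,0,0
+L1 (α=3/4) → [447/4, 144, 129/2]
+L2 (α=1) → [51, 13, 214]
+L3 (α=1/2) → [223/2, 127, 190]
+L4 (α=4/7) → [331/2, 1137/7, 1342/7]
+L5 (α=1/3) → [186, 3520/21, 3664/21]
+L6 (α=4/5) → [898/5, 3980/21, 19288/105]
→ [180, 190, 184]

(1,0) stack=L1,L2,L3,L4,L5; from [0,0,0]:
after L1 α=3/4: [447/4, 144, 129/2]
after L2 α=1: [51, 13, 214]
after L3 α=1/2: [223/2, 127, 190]
after L4 α=4/7: [331/2, 1137/7, 1342/7]
after L5 α=1/3: [186, 3520/21, 3664/21]
= [186, 168, 174]

query (1,1) [L1,L2,L3,L4,L5] — begin 0,0,0
L1 α=3/5: [228/5, 129/5, 156/5]
L2 α=1/2: [339/5, 359/10, 263/5]
L3 α=1/3: [838/15, 739/15, 442/5]
L4 α=1/4: [1053/20, 286/5, 1811/20]
L5 α=1/2: [2813/40, 721/10, 5211/40]
= [70, 72, 130]


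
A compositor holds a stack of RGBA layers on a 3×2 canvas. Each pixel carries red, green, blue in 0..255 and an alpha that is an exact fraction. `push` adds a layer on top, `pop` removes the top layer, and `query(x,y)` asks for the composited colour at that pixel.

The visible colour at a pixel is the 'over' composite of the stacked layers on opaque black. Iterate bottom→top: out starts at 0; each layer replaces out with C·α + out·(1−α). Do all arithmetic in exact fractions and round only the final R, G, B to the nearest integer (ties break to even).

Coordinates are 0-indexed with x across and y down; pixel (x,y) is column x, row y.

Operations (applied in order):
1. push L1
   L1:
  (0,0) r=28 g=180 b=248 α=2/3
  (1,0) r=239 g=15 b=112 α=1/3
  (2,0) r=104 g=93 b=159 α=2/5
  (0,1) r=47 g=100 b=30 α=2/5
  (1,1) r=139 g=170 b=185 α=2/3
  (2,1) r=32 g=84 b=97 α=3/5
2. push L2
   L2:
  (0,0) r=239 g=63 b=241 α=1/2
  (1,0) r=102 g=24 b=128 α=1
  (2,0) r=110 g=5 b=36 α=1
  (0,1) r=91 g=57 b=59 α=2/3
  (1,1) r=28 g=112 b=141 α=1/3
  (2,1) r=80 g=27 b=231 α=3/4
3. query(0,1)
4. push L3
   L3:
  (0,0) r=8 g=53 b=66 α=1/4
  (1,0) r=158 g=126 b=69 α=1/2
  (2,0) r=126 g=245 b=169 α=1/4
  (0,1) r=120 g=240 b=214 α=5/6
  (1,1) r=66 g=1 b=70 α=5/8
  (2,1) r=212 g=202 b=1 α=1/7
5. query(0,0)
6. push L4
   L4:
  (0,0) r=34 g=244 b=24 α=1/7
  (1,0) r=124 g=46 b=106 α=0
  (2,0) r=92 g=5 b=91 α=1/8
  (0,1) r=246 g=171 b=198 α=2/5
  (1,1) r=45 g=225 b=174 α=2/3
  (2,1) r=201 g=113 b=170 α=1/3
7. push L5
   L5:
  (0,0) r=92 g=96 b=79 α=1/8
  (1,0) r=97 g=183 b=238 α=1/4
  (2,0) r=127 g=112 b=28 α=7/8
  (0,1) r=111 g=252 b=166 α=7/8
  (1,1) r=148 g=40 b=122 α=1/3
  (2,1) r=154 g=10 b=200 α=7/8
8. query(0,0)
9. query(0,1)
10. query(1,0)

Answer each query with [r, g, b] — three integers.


at x=0,y=1 over L1,L2:
after L1 α=2/5: [94/5, 40, 12]
after L2 α=2/3: [1004/15, 154/3, 130/3]
rounded: [67, 51, 43]

at x=0,y=0 over L1,L2,L3:
after L1 α=2/3: [56/3, 120, 496/3]
after L2 α=1/2: [773/6, 183/2, 1219/6]
after L3 α=1/4: [789/8, 655/8, 1351/8]
= [99, 82, 169]

query (0,0) [L1,L2,L3,L4,L5] — begin 0,0,0
+L1 (α=2/3) → [56/3, 120, 496/3]
+L2 (α=1/2) → [773/6, 183/2, 1219/6]
+L3 (α=1/4) → [789/8, 655/8, 1351/8]
+L4 (α=1/7) → [2503/28, 2941/28, 4149/28]
+L5 (α=1/8) → [2871/32, 3325/32, 4465/32]
= [90, 104, 140]

(0,1) stack=L1,L2,L3,L4,L5; from [0,0,0]:
after L1 α=2/5: [94/5, 40, 12]
after L2 α=2/3: [1004/15, 154/3, 130/3]
after L3 α=5/6: [5002/45, 1877/9, 1670/9]
after L4 α=2/5: [12382/75, 2903/15, 2858/15]
after L5 α=7/8: [70657/600, 29363/120, 2536/15]
= [118, 245, 169]

at x=1,y=0 over L1,L2,L3,L4,L5:
+L1 (α=1/3) → [239/3, 5, 112/3]
+L2 (α=1) → [102, 24, 128]
+L3 (α=1/2) → [130, 75, 197/2]
+L4 (α=0) → [130, 75, 197/2]
+L5 (α=1/4) → [487/4, 102, 1067/8]
→ [122, 102, 133]


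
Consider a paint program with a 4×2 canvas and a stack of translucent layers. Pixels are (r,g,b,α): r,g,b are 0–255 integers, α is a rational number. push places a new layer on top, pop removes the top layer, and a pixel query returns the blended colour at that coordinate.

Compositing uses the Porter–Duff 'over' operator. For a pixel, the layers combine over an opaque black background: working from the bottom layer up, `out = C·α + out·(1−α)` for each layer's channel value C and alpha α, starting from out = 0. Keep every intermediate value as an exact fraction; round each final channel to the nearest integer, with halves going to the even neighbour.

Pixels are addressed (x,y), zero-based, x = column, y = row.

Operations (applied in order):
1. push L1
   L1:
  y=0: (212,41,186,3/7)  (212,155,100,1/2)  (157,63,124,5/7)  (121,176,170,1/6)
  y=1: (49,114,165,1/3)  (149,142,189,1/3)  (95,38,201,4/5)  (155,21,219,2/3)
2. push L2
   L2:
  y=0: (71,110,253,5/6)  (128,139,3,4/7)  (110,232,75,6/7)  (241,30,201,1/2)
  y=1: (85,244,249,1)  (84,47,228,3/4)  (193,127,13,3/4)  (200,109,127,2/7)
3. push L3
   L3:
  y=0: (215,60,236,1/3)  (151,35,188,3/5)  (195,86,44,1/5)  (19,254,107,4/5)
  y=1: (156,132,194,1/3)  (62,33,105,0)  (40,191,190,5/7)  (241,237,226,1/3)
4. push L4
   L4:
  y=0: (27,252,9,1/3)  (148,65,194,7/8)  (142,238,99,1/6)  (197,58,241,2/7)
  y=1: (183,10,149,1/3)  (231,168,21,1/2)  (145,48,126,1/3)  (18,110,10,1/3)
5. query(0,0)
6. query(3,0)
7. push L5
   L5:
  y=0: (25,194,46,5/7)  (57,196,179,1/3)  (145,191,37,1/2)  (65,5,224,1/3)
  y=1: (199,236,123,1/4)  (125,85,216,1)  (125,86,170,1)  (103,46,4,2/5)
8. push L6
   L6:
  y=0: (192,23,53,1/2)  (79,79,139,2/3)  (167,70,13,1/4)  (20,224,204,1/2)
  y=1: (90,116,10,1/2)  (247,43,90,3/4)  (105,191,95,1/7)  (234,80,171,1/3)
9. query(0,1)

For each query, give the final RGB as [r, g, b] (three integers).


query (0,0) [L1,L2,L3,L4] — begin 0,0,0
L1 α=3/7: [636/7, 123/7, 558/7]
L2 α=5/6: [3121/42, 3973/42, 9413/42]
L3 α=1/3: [7636/63, 5233/63, 14369/63]
L4 α=1/3: [16973/189, 26342/189, 29305/189]
rounded: [90, 139, 155]

at x=3,y=0 over L1,L2,L3,L4:
after L1 α=1/6: [121/6, 88/3, 85/3]
after L2 α=1/2: [1567/12, 89/3, 344/3]
after L3 α=4/5: [2479/60, 3137/15, 1628/15]
after L4 α=2/7: [7207/84, 3485/21, 3074/21]
→ [86, 166, 146]

query (0,1) [L1,L2,L3,L4,L5,L6] — begin 0,0,0
after L1 α=1/3: [49/3, 38, 55]
after L2 α=1: [85, 244, 249]
after L3 α=1/3: [326/3, 620/3, 692/3]
after L4 α=1/3: [1201/9, 1270/9, 1831/9]
after L5 α=1/4: [899/6, 989/6, 550/3]
after L6 α=1/2: [1439/12, 1685/12, 290/3]
= [120, 140, 97]


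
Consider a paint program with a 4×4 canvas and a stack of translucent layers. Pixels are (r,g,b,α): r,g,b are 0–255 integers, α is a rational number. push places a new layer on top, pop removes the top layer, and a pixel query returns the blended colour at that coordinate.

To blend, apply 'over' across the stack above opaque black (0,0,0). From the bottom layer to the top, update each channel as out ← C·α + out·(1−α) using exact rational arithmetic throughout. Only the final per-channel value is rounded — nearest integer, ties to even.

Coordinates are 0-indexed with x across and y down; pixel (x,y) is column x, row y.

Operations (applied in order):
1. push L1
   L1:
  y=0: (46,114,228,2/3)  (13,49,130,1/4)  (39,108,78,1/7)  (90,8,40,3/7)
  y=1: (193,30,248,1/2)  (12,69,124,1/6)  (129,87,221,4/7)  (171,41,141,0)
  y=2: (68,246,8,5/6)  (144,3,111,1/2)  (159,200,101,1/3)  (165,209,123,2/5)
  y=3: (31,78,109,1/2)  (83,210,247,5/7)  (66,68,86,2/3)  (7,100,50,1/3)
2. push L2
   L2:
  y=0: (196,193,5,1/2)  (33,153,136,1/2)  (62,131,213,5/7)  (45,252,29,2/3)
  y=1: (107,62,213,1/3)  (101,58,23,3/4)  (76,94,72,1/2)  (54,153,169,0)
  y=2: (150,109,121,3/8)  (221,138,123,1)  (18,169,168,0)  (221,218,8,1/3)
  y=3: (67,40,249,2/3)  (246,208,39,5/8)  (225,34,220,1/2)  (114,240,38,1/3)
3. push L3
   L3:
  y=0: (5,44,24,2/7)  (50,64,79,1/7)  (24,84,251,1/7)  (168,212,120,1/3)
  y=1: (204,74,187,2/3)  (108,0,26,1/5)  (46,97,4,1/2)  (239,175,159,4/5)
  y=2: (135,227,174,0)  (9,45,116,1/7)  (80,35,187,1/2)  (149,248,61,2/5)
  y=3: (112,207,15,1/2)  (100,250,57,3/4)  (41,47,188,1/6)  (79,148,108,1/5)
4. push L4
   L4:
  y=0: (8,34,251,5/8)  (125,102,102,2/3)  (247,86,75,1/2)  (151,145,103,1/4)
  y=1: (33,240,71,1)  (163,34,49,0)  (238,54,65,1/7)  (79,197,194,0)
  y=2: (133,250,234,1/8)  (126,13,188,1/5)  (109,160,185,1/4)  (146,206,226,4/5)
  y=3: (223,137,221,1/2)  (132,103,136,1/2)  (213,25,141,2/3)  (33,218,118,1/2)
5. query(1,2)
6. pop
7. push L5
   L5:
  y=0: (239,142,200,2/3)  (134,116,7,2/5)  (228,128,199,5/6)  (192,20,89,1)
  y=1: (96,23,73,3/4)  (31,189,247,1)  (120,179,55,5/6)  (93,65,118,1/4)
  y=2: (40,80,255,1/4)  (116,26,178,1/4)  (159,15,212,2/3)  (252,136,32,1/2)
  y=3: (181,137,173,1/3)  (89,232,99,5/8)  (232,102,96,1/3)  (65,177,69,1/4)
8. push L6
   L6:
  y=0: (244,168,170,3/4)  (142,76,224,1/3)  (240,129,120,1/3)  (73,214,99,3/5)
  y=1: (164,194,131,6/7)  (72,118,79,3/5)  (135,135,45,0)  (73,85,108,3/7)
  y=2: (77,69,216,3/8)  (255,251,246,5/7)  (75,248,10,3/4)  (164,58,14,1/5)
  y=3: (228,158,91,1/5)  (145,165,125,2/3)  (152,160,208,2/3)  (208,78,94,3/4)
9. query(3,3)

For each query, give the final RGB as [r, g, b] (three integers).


at x=1,y=2 over L1,L2,L3,L4:
after L1 α=1/2: [72, 3/2, 111/2]
after L2 α=1: [221, 138, 123]
after L3 α=1/7: [1335/7, 873/7, 122]
after L4 α=1/5: [6222/35, 3583/35, 676/5]
rounded: [178, 102, 135]

(3,3) stack=L1,L2,L3,L5,L6; from [0,0,0]:
L1 α=1/3: [7/3, 100/3, 50/3]
L2 α=1/3: [356/9, 920/9, 214/9]
L3 α=1/5: [427/9, 5012/45, 1828/45]
L5 α=1/4: [311/6, 7667/60, 2863/60]
L6 α=3/4: [4055/24, 21707/240, 19783/240]
→ [169, 90, 82]
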